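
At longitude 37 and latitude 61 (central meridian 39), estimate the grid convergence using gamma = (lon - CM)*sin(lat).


gamma = (37 - 39) * sin(61) = -2 * 0.87462 = -1.749 degrees

-1.749 degrees


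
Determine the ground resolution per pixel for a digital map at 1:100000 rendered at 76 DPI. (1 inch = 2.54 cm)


pixel_cm = 2.54 / 76 ≈ 0.033421 cm
ground = pixel_cm * 100000 / 100 = 2.54 * 100000 / (76 * 100) = 254000 / 7600 ≈ 33.42 m

33.42 m


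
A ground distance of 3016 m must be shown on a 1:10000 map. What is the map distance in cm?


map_cm = 3016 * 100 / 10000 = 30.16 cm

30.16 cm


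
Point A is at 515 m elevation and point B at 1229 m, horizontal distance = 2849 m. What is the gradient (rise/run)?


gradient = (1229 - 515) / 2849 = 714 / 2849 = 0.2506

0.2506


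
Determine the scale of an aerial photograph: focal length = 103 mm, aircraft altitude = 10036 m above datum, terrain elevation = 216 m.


scale = f / (H - h) = 103 mm / 9820 m = 103 / 9820000 = 1:95340

1:95340


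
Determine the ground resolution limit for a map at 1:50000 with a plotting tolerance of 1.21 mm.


ground = 1.21 mm * 50000 / 1000 = 60.5 m

60.5 m


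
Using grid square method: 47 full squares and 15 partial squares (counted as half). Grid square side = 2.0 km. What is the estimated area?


effective squares = 47 + 15 * 0.5 = 54.5
area = 54.5 * 4.0 = 218.0 km^2

218.0 km^2


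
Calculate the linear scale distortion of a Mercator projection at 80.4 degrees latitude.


SF = 1 / cos(80.4) = 1 / 0.166769 = 5.996

5.996


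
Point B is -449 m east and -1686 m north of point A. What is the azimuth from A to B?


az = atan2(-449, -1686) = -165.1 deg
adjusted to 0-360: 194.9 degrees

194.9 degrees


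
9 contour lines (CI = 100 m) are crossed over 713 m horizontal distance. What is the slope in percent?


elevation change = 9 * 100 = 900 m
slope = 900 / 713 * 100 = 126.2%

126.2%


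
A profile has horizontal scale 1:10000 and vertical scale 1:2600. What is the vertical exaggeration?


VE = horizontal_scale / vertical_scale = 10000 / 2600 ≈ 3.8

3.8x


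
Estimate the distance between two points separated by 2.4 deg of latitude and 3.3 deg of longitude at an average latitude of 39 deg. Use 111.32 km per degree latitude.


dlat_km = 2.4 * 111.32 = 267.168
dlon_km = 3.3 * 111.32 * cos(39) ≈ 285.489
dist = sqrt(267.168^2 + 285.489^2) ≈ 391.0 km

391.0 km


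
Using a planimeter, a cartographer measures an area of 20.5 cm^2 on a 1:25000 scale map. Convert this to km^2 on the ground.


ground_area = 20.5 * (25000/100)^2 = 1281250.0 m^2 = 1.28125 km^2 ≈ 1.281 km^2

1.281 km^2


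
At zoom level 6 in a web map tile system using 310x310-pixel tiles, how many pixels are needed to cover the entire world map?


tiles per axis = 2^6 = 64
total tiles = 64^2 = 4096
pixels per axis = 64 * 310 = 19840
total pixels = 19840^2 = 393625600

393625600 pixels


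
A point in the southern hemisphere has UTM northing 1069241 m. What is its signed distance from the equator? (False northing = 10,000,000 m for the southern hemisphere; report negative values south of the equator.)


For southern: actual = 1069241 - 10000000 = -8930759 m

-8930759 m


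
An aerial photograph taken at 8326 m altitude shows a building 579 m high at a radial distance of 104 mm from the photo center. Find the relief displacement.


d = h * r / H = 579 * 104 / 8326 = 7.23 mm

7.23 mm


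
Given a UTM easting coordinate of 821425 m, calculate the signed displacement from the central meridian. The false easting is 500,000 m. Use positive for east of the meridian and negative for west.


displacement = 821425 - 500000 = 321425 m

321425 m


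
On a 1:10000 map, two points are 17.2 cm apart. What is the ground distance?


ground = 17.2 cm * 10000 / 100 = 1720.0 m = 1.72 km

1.72 km


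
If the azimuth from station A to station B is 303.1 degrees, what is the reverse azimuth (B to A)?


back azimuth = (303.1 + 180) mod 360 = 123.1 degrees

123.1 degrees


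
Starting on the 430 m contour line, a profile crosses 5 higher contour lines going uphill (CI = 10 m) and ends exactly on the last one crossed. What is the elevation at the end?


elevation = 430 + 5 * 10 = 480 m

480 m


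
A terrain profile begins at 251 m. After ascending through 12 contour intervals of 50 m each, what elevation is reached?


elevation = 251 + 12 * 50 = 851 m

851 m


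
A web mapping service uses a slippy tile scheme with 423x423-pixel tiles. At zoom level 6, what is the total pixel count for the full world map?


tiles per axis = 2^6 = 64
total tiles = 64^2 = 4096
pixels per axis = 64 * 423 = 27072
total pixels = 27072^2 = 732893184

732893184 pixels


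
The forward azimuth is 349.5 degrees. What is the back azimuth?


back azimuth = (349.5 + 180) mod 360 = 169.5 degrees

169.5 degrees


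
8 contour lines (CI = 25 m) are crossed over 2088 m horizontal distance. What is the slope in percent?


elevation change = 8 * 25 = 200 m
slope = 200 / 2088 * 100 = 9.6%

9.6%


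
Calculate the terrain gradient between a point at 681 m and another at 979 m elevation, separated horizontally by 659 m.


gradient = (979 - 681) / 659 = 298 / 659 = 0.4522

0.4522


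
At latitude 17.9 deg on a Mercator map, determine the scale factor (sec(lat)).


SF = 1 / cos(17.9) = 1 / 0.951594 = 1.051

1.051


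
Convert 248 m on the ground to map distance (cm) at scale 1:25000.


map_cm = 248 * 100 / 25000 = 0.992 cm ≈ 0.99 cm

0.99 cm


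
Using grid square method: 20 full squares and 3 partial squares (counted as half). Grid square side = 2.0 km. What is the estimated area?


effective squares = 20 + 3 * 0.5 = 21.5
area = 21.5 * 4.0 = 86.0 km^2

86.0 km^2


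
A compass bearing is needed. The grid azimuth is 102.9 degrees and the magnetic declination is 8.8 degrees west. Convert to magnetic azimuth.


magnetic azimuth = grid azimuth - declination (east +ve)
mag_az = 102.9 - -8.8 = 111.7 degrees

111.7 degrees


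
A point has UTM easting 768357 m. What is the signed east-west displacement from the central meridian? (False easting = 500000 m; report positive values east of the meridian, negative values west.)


displacement = 768357 - 500000 = 268357 m

268357 m


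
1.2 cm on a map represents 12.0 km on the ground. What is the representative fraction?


ground = 12.0 km = 1200000 cm; RF denominator = ground / map = 1200000 / 1.2 = 1000000; RF = 1:1000000

1:1000000


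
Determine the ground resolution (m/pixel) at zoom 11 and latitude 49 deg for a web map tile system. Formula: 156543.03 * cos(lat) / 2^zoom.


res = 156543.03 * cos(49) / 2^11 = 156543.03 * 0.65605903 / 2048 = 50.15 m/pixel

50.15 m/pixel


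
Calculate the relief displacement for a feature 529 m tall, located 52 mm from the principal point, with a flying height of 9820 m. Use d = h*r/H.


d = h * r / H = 529 * 52 / 9820 = 2.8 mm

2.8 mm


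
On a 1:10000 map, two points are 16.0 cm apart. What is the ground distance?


ground = 16.0 cm * 10000 / 100 = 1600.0 m = 1.6 km

1.6 km


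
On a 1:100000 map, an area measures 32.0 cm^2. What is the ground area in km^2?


ground_area = 32.0 * (100000/100)^2 = 32000000.0 m^2 = 32.0 km^2

32.0 km^2


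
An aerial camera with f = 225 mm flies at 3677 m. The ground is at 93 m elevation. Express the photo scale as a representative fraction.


scale = f / (H - h) = 225 mm / 3584 m = 225 / 3584000 = 1:15929

1:15929


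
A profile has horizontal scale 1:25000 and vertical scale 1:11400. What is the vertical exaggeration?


VE = horizontal_scale / vertical_scale = 25000 / 11400 ≈ 2.2

2.2x


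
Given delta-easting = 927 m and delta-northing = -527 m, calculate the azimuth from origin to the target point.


az = atan2(927, -527) = 119.6 deg
adjusted to 0-360: 119.6 degrees

119.6 degrees


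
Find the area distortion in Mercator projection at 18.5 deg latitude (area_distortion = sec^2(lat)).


area_distortion = 1/cos^2(18.5) = 1.112

1.112


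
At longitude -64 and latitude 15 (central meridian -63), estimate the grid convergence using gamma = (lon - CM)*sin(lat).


gamma = (-64 - -63) * sin(15) = -1 * 0.258819 = -0.259 degrees

-0.259 degrees


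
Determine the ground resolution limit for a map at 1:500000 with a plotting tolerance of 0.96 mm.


ground = 0.96 mm * 500000 / 1000 = 480.0 m

480.0 m


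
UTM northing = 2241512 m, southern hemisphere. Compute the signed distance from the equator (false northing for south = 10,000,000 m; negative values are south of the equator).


For southern: actual = 2241512 - 10000000 = -7758488 m

-7758488 m


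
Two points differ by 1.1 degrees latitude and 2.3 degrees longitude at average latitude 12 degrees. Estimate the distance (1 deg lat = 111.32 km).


dlat_km = 1.1 * 111.32 = 122.452
dlon_km = 2.3 * 111.32 * cos(12) ≈ 250.441
dist = sqrt(122.452^2 + 250.441^2) ≈ 278.8 km

278.8 km


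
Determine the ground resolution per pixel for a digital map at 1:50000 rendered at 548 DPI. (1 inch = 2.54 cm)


pixel_cm = 2.54 / 548 ≈ 0.004635 cm
ground = pixel_cm * 50000 / 100 = 2.54 * 50000 / (548 * 100) = 127000 / 54800 ≈ 2.32 m

2.32 m


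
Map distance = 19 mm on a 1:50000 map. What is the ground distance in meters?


ground = 19 mm * 50000 / 1000 = 950.0 m

950.0 m


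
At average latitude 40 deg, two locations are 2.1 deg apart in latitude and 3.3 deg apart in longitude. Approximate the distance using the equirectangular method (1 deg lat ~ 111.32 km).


dlat_km = 2.1 * 111.32 = 233.772
dlon_km = 3.3 * 111.32 * cos(40) ≈ 281.411
dist = sqrt(233.772^2 + 281.411^2) ≈ 365.8 km

365.8 km


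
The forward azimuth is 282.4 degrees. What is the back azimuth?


back azimuth = (282.4 + 180) mod 360 = 102.4 degrees

102.4 degrees


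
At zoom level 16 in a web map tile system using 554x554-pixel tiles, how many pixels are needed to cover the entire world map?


tiles per axis = 2^16 = 65536
total tiles = 65536^2 = 4294967296
pixels per axis = 65536 * 554 = 36306944
total pixels = 36306944^2 = 1318194182619136

1318194182619136 pixels


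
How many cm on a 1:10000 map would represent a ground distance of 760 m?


map_cm = 760 * 100 / 10000 = 7.6 cm

7.6 cm


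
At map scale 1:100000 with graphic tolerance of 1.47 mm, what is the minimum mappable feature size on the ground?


ground = 1.47 mm * 100000 / 1000 = 147.0 m

147.0 m


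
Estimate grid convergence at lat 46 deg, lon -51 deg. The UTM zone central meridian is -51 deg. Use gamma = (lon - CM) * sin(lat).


gamma = (-51 - -51) * sin(46) = 0 * 0.71934 = 0.0 degrees

0.0 degrees


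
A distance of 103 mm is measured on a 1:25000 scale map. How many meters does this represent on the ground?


ground = 103 mm * 25000 / 1000 = 2575.0 m

2575.0 m


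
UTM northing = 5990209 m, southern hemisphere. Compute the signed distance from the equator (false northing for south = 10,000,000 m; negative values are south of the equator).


For southern: actual = 5990209 - 10000000 = -4009791 m

-4009791 m


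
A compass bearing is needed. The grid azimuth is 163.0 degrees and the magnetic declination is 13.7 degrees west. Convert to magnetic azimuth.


magnetic azimuth = grid azimuth - declination (east +ve)
mag_az = 163.0 - -13.7 = 176.7 degrees

176.7 degrees


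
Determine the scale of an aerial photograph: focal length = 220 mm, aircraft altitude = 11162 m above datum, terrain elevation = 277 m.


scale = f / (H - h) = 220 mm / 10885 m = 220 / 10885000 = 1:49477

1:49477


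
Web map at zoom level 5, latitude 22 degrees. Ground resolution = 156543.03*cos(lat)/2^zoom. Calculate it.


res = 156543.03 * cos(22) / 2^5 = 156543.03 * 0.92718385 / 32 = 4535.76 m/pixel

4535.76 m/pixel


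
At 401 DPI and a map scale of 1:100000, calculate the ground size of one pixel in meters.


pixel_cm = 2.54 / 401 ≈ 0.006334 cm
ground = pixel_cm * 100000 / 100 = 2.54 * 100000 / (401 * 100) = 254000 / 40100 ≈ 6.33 m

6.33 m


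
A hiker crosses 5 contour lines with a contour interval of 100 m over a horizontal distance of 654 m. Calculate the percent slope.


elevation change = 5 * 100 = 500 m
slope = 500 / 654 * 100 = 76.5%

76.5%


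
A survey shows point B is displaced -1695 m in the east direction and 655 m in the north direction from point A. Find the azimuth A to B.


az = atan2(-1695, 655) = -68.9 deg
adjusted to 0-360: 291.1 degrees

291.1 degrees


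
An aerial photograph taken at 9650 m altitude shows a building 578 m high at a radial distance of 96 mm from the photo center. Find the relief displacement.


d = h * r / H = 578 * 96 / 9650 = 5.75 mm

5.75 mm


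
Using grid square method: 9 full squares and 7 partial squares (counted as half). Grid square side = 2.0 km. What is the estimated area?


effective squares = 9 + 7 * 0.5 = 12.5
area = 12.5 * 4.0 = 50.0 km^2

50.0 km^2


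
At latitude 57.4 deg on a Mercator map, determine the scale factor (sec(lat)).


SF = 1 / cos(57.4) = 1 / 0.538771 = 1.856

1.856


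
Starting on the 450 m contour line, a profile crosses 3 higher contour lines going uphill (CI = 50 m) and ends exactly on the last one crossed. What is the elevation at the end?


elevation = 450 + 3 * 50 = 600 m

600 m


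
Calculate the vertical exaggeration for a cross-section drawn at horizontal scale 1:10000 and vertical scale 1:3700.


VE = horizontal_scale / vertical_scale = 10000 / 3700 ≈ 2.7

2.7x


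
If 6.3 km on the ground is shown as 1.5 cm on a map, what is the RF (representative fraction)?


ground = 6.3 km = 630000 cm; RF denominator = ground / map = 630000 / 1.5 = 420000; RF = 1:420000

1:420000


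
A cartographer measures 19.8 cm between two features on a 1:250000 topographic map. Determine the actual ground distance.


ground = 19.8 cm * 250000 / 100 = 49500.0 m = 49.5 km

49.5 km


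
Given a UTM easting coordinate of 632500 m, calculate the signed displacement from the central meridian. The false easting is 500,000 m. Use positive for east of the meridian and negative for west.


displacement = 632500 - 500000 = 132500 m

132500 m


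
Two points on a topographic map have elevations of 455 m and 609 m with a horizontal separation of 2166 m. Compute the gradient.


gradient = (609 - 455) / 2166 = 154 / 2166 = 0.0711

0.0711


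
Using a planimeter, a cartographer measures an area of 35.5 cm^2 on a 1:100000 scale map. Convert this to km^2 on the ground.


ground_area = 35.5 * (100000/100)^2 = 35500000.0 m^2 = 35.5 km^2

35.5 km^2


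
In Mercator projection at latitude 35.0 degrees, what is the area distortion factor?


area_distortion = 1/cos^2(35.0) = 1.49

1.49


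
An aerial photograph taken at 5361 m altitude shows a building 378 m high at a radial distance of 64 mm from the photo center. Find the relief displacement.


d = h * r / H = 378 * 64 / 5361 = 4.51 mm

4.51 mm


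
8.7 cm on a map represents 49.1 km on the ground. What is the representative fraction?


ground = 49.1 km = 4910000 cm; RF denominator = ground / map = 4910000 / 8.7 ≈ 564368; RF = 1:564368

1:564368


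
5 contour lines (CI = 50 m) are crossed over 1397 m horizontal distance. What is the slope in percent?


elevation change = 5 * 50 = 250 m
slope = 250 / 1397 * 100 = 17.9%

17.9%


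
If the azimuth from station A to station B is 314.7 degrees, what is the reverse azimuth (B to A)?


back azimuth = (314.7 + 180) mod 360 = 134.7 degrees

134.7 degrees


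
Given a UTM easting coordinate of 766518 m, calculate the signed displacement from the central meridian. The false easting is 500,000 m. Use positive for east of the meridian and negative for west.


displacement = 766518 - 500000 = 266518 m

266518 m


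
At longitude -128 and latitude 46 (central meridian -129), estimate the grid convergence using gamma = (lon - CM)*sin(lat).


gamma = (-128 - -129) * sin(46) = 1 * 0.71934 = 0.719 degrees

0.719 degrees


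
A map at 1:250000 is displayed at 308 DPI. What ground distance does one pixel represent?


pixel_cm = 2.54 / 308 ≈ 0.008247 cm
ground = pixel_cm * 250000 / 100 = 2.54 * 250000 / (308 * 100) = 635000 / 30800 ≈ 20.62 m

20.62 m


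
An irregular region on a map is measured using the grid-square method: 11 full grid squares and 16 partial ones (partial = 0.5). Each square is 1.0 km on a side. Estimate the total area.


effective squares = 11 + 16 * 0.5 = 19.0
area = 19.0 * 1.0 = 19.0 km^2

19.0 km^2


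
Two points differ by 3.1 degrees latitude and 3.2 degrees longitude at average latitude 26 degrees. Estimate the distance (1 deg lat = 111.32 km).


dlat_km = 3.1 * 111.32 = 345.092
dlon_km = 3.2 * 111.32 * cos(26) ≈ 320.172
dist = sqrt(345.092^2 + 320.172^2) ≈ 470.7 km

470.7 km


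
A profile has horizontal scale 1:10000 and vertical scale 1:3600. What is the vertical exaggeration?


VE = horizontal_scale / vertical_scale = 10000 / 3600 ≈ 2.8

2.8x


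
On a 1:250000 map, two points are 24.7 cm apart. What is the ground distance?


ground = 24.7 cm * 250000 / 100 = 61750.0 m = 61.75 km

61.75 km


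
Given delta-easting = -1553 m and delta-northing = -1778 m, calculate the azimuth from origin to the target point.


az = atan2(-1553, -1778) = -138.9 deg
adjusted to 0-360: 221.1 degrees

221.1 degrees


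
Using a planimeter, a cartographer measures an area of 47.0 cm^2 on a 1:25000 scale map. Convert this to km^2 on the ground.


ground_area = 47.0 * (25000/100)^2 = 2937500.0 m^2 = 2.9375 km^2 ≈ 2.938 km^2

2.938 km^2


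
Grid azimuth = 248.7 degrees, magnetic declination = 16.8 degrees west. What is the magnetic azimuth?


magnetic azimuth = grid azimuth - declination (east +ve)
mag_az = 248.7 - -16.8 = 265.5 degrees

265.5 degrees


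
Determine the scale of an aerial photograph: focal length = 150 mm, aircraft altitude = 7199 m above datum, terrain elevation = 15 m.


scale = f / (H - h) = 150 mm / 7184 m = 150 / 7184000 = 1:47893

1:47893


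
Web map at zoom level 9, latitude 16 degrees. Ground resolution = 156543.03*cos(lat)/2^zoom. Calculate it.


res = 156543.03 * cos(16) / 2^9 = 156543.03 * 0.9612617 / 512 = 293.9 m/pixel

293.9 m/pixel


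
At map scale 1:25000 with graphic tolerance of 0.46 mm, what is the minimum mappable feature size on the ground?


ground = 0.46 mm * 25000 / 1000 = 11.5 m

11.5 m


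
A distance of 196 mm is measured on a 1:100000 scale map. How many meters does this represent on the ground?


ground = 196 mm * 100000 / 1000 = 19600.0 m

19600.0 m


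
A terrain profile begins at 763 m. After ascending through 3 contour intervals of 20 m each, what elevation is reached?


elevation = 763 + 3 * 20 = 823 m

823 m


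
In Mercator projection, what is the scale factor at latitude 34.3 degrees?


SF = 1 / cos(34.3) = 1 / 0.826098 = 1.211

1.211


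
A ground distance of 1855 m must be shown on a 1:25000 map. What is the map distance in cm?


map_cm = 1855 * 100 / 25000 = 7.42 cm

7.42 cm


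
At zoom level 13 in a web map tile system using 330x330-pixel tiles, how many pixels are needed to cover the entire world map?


tiles per axis = 2^13 = 8192
total tiles = 8192^2 = 67108864
pixels per axis = 8192 * 330 = 2703360
total pixels = 2703360^2 = 7308155289600

7308155289600 pixels


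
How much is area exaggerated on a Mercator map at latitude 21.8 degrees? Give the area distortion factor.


area_distortion = 1/cos^2(21.8) = 1.16

1.16


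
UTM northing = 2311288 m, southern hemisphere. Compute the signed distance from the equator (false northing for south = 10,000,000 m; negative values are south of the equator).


For southern: actual = 2311288 - 10000000 = -7688712 m

-7688712 m


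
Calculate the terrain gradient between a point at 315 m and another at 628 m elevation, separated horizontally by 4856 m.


gradient = (628 - 315) / 4856 = 313 / 4856 = 0.0645

0.0645


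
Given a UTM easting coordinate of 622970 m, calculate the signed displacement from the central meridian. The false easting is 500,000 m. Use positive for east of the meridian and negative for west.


displacement = 622970 - 500000 = 122970 m

122970 m


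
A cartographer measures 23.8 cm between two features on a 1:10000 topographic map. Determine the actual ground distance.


ground = 23.8 cm * 10000 / 100 = 2380.0 m = 2.38 km

2.38 km


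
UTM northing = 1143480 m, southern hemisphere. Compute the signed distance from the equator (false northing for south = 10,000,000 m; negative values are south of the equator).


For southern: actual = 1143480 - 10000000 = -8856520 m

-8856520 m


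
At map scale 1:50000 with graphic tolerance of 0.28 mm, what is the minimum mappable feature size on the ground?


ground = 0.28 mm * 50000 / 1000 = 14.0 m

14.0 m


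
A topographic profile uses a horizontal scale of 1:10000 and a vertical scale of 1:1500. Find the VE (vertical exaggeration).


VE = horizontal_scale / vertical_scale = 10000 / 1500 ≈ 6.7

6.7x


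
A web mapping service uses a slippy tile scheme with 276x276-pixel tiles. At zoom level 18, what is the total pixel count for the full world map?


tiles per axis = 2^18 = 262144
total tiles = 262144^2 = 68719476736
pixels per axis = 262144 * 276 = 72351744
total pixels = 72351744^2 = 5234774859841536

5234774859841536 pixels


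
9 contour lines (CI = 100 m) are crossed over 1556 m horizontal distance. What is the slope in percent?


elevation change = 9 * 100 = 900 m
slope = 900 / 1556 * 100 = 57.8%

57.8%


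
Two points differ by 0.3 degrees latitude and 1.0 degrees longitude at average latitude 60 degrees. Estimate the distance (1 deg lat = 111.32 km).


dlat_km = 0.3 * 111.32 = 33.396
dlon_km = 1.0 * 111.32 * cos(60) ≈ 55.66
dist = sqrt(33.396^2 + 55.66^2) ≈ 64.9 km

64.9 km


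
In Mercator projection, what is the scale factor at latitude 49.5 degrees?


SF = 1 / cos(49.5) = 1 / 0.649448 = 1.54

1.54


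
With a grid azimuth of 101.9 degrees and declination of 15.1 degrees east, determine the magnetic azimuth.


magnetic azimuth = grid azimuth - declination (east +ve)
mag_az = 101.9 - 15.1 = 86.8 degrees

86.8 degrees


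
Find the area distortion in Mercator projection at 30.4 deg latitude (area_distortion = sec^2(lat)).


area_distortion = 1/cos^2(30.4) = 1.344

1.344


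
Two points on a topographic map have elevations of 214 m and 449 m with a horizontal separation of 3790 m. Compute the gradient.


gradient = (449 - 214) / 3790 = 235 / 3790 = 0.062

0.062


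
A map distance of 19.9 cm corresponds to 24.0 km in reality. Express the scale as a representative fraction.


ground = 24.0 km = 2400000 cm; RF denominator = ground / map = 2400000 / 19.9 ≈ 120603; RF = 1:120603

1:120603


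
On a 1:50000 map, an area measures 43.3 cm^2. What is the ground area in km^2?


ground_area = 43.3 * (50000/100)^2 = 10825000.0 m^2 = 10.825 km^2

10.825 km^2


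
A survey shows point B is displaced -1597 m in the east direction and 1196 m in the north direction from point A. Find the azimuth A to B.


az = atan2(-1597, 1196) = -53.2 deg
adjusted to 0-360: 306.8 degrees

306.8 degrees


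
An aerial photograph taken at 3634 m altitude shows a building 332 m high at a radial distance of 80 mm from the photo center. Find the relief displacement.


d = h * r / H = 332 * 80 / 3634 = 7.31 mm

7.31 mm


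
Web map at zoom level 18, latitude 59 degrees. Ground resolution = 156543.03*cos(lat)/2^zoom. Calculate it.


res = 156543.03 * cos(59) / 2^18 = 156543.03 * 0.51503807 / 262144 = 0.31 m/pixel

0.31 m/pixel


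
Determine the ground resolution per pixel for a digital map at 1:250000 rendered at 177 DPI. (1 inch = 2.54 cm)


pixel_cm = 2.54 / 177 ≈ 0.01435 cm
ground = pixel_cm * 250000 / 100 = 2.54 * 250000 / (177 * 100) = 635000 / 17700 ≈ 35.88 m

35.88 m


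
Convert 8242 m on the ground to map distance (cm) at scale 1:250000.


map_cm = 8242 * 100 / 250000 = 3.2968 cm ≈ 3.3 cm

3.3 cm


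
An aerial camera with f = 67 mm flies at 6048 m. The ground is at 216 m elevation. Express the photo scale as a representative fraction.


scale = f / (H - h) = 67 mm / 5832 m = 67 / 5832000 = 1:87045

1:87045


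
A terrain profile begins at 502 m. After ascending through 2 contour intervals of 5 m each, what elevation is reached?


elevation = 502 + 2 * 5 = 512 m

512 m


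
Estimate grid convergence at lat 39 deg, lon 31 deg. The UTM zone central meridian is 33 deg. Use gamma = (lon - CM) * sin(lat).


gamma = (31 - 33) * sin(39) = -2 * 0.62932 = -1.259 degrees

-1.259 degrees


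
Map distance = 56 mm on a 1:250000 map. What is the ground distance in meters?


ground = 56 mm * 250000 / 1000 = 14000.0 m

14000.0 m


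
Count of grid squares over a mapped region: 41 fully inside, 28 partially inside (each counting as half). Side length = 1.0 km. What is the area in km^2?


effective squares = 41 + 28 * 0.5 = 55.0
area = 55.0 * 1.0 = 55.0 km^2

55.0 km^2


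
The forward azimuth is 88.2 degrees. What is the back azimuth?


back azimuth = (88.2 + 180) mod 360 = 268.2 degrees

268.2 degrees


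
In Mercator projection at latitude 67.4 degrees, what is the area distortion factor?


area_distortion = 1/cos^2(67.4) = 6.771

6.771


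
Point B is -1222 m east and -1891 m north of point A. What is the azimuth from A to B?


az = atan2(-1222, -1891) = -147.1 deg
adjusted to 0-360: 212.9 degrees

212.9 degrees


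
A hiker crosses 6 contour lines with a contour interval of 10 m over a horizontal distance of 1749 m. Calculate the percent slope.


elevation change = 6 * 10 = 60 m
slope = 60 / 1749 * 100 = 3.4%

3.4%


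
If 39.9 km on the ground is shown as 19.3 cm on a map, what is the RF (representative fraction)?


ground = 39.9 km = 3990000 cm; RF denominator = ground / map = 3990000 / 19.3 ≈ 206736; RF = 1:206736

1:206736


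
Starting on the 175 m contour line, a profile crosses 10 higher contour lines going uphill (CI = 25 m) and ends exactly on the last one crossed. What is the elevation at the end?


elevation = 175 + 10 * 25 = 425 m

425 m


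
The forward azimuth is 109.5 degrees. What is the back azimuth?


back azimuth = (109.5 + 180) mod 360 = 289.5 degrees

289.5 degrees


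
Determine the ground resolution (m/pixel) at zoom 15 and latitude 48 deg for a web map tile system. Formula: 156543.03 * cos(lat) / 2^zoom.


res = 156543.03 * cos(48) / 2^15 = 156543.03 * 0.66913061 / 32768 = 3.2 m/pixel

3.2 m/pixel


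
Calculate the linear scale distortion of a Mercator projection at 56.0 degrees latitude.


SF = 1 / cos(56.0) = 1 / 0.559193 = 1.788

1.788


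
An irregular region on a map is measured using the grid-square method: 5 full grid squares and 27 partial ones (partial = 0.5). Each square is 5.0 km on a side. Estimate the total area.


effective squares = 5 + 27 * 0.5 = 18.5
area = 18.5 * 25.0 = 462.5 km^2

462.5 km^2


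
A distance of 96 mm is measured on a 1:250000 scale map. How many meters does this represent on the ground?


ground = 96 mm * 250000 / 1000 = 24000.0 m

24000.0 m


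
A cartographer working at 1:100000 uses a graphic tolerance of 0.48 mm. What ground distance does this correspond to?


ground = 0.48 mm * 100000 / 1000 = 48.0 m

48.0 m


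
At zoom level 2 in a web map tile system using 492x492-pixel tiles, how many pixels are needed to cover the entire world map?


tiles per axis = 2^2 = 4
total tiles = 4^2 = 16
pixels per axis = 4 * 492 = 1968
total pixels = 1968^2 = 3873024

3873024 pixels


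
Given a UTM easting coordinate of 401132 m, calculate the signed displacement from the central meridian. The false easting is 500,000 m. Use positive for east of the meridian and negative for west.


displacement = 401132 - 500000 = -98868 m

-98868 m


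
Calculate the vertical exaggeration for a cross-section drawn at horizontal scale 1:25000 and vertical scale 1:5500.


VE = horizontal_scale / vertical_scale = 25000 / 5500 ≈ 4.5

4.5x


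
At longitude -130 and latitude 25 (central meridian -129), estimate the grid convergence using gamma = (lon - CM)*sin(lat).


gamma = (-130 - -129) * sin(25) = -1 * 0.422618 = -0.423 degrees

-0.423 degrees


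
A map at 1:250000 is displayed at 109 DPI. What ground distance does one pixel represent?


pixel_cm = 2.54 / 109 ≈ 0.023303 cm
ground = pixel_cm * 250000 / 100 = 2.54 * 250000 / (109 * 100) = 635000 / 10900 ≈ 58.26 m

58.26 m


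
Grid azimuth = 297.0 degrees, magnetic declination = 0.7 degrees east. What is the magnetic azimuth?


magnetic azimuth = grid azimuth - declination (east +ve)
mag_az = 297.0 - 0.7 = 296.3 degrees

296.3 degrees


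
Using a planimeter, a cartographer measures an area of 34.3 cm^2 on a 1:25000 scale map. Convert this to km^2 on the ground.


ground_area = 34.3 * (25000/100)^2 = 2143750.0 m^2 = 2.14375 km^2 ≈ 2.144 km^2

2.144 km^2


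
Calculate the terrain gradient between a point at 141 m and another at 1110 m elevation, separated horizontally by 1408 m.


gradient = (1110 - 141) / 1408 = 969 / 1408 = 0.6882

0.6882


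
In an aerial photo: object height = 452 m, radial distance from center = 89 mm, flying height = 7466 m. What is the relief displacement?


d = h * r / H = 452 * 89 / 7466 = 5.39 mm

5.39 mm


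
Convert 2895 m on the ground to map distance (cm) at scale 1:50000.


map_cm = 2895 * 100 / 50000 = 5.79 cm

5.79 cm


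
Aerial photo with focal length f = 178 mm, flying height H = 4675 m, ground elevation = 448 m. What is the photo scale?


scale = f / (H - h) = 178 mm / 4227 m = 178 / 4227000 = 1:23747

1:23747


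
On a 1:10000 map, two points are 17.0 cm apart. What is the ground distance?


ground = 17.0 cm * 10000 / 100 = 1700.0 m = 1.7 km

1.7 km


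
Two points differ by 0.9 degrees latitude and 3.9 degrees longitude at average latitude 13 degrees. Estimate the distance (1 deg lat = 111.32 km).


dlat_km = 0.9 * 111.32 = 100.188
dlon_km = 3.9 * 111.32 * cos(13) ≈ 423.021
dist = sqrt(100.188^2 + 423.021^2) ≈ 434.7 km

434.7 km


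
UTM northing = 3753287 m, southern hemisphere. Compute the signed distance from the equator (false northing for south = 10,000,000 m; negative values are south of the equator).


For southern: actual = 3753287 - 10000000 = -6246713 m

-6246713 m


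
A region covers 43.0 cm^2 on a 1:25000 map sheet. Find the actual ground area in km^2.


ground_area = 43.0 * (25000/100)^2 = 2687500.0 m^2 = 2.6875 km^2 ≈ 2.688 km^2

2.688 km^2


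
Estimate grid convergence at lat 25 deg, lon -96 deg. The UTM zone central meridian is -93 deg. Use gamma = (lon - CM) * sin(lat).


gamma = (-96 - -93) * sin(25) = -3 * 0.422618 = -1.268 degrees

-1.268 degrees


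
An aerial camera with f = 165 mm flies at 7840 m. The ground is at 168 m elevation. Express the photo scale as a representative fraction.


scale = f / (H - h) = 165 mm / 7672 m = 165 / 7672000 = 1:46497

1:46497


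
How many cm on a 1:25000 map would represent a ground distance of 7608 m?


map_cm = 7608 * 100 / 25000 = 30.432 cm ≈ 30.43 cm

30.43 cm


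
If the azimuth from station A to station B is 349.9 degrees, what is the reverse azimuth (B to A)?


back azimuth = (349.9 + 180) mod 360 = 169.9 degrees

169.9 degrees


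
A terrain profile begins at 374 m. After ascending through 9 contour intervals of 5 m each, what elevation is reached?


elevation = 374 + 9 * 5 = 419 m

419 m


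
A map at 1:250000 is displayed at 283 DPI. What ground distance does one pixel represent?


pixel_cm = 2.54 / 283 ≈ 0.008975 cm
ground = pixel_cm * 250000 / 100 = 2.54 * 250000 / (283 * 100) = 635000 / 28300 ≈ 22.44 m

22.44 m


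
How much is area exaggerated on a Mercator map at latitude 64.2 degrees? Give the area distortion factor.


area_distortion = 1/cos^2(64.2) = 5.279

5.279


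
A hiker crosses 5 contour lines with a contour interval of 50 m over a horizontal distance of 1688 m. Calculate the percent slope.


elevation change = 5 * 50 = 250 m
slope = 250 / 1688 * 100 = 14.8%

14.8%


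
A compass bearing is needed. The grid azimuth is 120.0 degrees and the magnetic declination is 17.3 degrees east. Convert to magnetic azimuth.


magnetic azimuth = grid azimuth - declination (east +ve)
mag_az = 120.0 - 17.3 = 102.7 degrees

102.7 degrees


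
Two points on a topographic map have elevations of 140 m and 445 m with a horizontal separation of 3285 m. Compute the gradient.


gradient = (445 - 140) / 3285 = 305 / 3285 = 0.0928

0.0928


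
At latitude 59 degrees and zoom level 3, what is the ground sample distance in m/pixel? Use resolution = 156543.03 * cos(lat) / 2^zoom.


res = 156543.03 * cos(59) / 2^3 = 156543.03 * 0.51503807 / 8 = 10078.2 m/pixel

10078.2 m/pixel


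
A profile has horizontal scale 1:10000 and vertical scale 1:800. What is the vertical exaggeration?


VE = horizontal_scale / vertical_scale = 10000 / 800 = 12.5

12.5x


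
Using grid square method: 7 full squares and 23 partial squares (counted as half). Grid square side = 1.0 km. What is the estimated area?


effective squares = 7 + 23 * 0.5 = 18.5
area = 18.5 * 1.0 = 18.5 km^2

18.5 km^2


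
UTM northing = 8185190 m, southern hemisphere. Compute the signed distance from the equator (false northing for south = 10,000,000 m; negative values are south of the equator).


For southern: actual = 8185190 - 10000000 = -1814810 m

-1814810 m


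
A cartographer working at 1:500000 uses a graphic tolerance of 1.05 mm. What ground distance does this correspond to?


ground = 1.05 mm * 500000 / 1000 = 525.0 m

525.0 m


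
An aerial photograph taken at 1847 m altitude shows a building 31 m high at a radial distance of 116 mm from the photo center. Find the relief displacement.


d = h * r / H = 31 * 116 / 1847 = 1.95 mm

1.95 mm


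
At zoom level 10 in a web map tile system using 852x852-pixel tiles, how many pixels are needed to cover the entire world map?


tiles per axis = 2^10 = 1024
total tiles = 1024^2 = 1048576
pixels per axis = 1024 * 852 = 872448
total pixels = 872448^2 = 761165512704

761165512704 pixels


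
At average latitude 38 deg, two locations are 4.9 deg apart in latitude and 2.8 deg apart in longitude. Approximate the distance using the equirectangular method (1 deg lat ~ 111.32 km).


dlat_km = 4.9 * 111.32 = 545.468
dlon_km = 2.8 * 111.32 * cos(38) ≈ 245.62
dist = sqrt(545.468^2 + 245.62^2) ≈ 598.2 km

598.2 km


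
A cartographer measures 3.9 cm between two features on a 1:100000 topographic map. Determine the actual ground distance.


ground = 3.9 cm * 100000 / 100 = 3900.0 m = 3.9 km

3.9 km


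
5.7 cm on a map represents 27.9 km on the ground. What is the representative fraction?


ground = 27.9 km = 2790000 cm; RF denominator = ground / map = 2790000 / 5.7 ≈ 489474; RF = 1:489474

1:489474


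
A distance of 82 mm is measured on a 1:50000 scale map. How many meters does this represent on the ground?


ground = 82 mm * 50000 / 1000 = 4100.0 m

4100.0 m


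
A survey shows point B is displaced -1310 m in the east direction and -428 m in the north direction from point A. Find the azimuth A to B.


az = atan2(-1310, -428) = -108.1 deg
adjusted to 0-360: 251.9 degrees

251.9 degrees


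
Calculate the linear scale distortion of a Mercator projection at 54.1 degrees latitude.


SF = 1 / cos(54.1) = 1 / 0.586372 = 1.705

1.705


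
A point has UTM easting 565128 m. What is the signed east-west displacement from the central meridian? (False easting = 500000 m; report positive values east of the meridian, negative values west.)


displacement = 565128 - 500000 = 65128 m

65128 m


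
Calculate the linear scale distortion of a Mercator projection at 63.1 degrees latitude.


SF = 1 / cos(63.1) = 1 / 0.452435 = 2.21

2.21


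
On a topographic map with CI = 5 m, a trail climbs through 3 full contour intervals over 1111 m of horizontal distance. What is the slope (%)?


elevation change = 3 * 5 = 15 m
slope = 15 / 1111 * 100 = 1.4%

1.4%


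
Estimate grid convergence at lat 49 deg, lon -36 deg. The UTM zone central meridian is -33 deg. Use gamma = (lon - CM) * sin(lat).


gamma = (-36 - -33) * sin(49) = -3 * 0.75471 = -2.264 degrees

-2.264 degrees


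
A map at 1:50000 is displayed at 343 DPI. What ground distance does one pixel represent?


pixel_cm = 2.54 / 343 ≈ 0.007405 cm
ground = pixel_cm * 50000 / 100 = 2.54 * 50000 / (343 * 100) = 127000 / 34300 ≈ 3.7 m

3.7 m


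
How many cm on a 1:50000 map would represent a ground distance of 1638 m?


map_cm = 1638 * 100 / 50000 = 3.276 cm ≈ 3.28 cm

3.28 cm


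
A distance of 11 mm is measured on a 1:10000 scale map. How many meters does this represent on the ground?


ground = 11 mm * 10000 / 1000 = 110.0 m

110.0 m


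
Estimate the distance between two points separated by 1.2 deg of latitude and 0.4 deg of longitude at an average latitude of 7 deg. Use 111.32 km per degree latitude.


dlat_km = 1.2 * 111.32 = 133.584
dlon_km = 0.4 * 111.32 * cos(7) ≈ 44.196
dist = sqrt(133.584^2 + 44.196^2) ≈ 140.7 km

140.7 km


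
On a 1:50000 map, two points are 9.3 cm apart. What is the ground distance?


ground = 9.3 cm * 50000 / 100 = 4650.0 m = 4.65 km

4.65 km


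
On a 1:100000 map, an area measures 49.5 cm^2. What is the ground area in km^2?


ground_area = 49.5 * (100000/100)^2 = 49500000.0 m^2 = 49.5 km^2

49.5 km^2


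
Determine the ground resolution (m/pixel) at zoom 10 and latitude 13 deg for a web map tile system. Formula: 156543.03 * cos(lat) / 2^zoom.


res = 156543.03 * cos(13) / 2^10 = 156543.03 * 0.97437006 / 1024 = 148.96 m/pixel

148.96 m/pixel


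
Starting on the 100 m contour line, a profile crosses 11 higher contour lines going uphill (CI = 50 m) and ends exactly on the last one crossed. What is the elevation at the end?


elevation = 100 + 11 * 50 = 650 m

650 m


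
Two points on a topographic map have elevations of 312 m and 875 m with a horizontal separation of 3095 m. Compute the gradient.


gradient = (875 - 312) / 3095 = 563 / 3095 = 0.1819

0.1819


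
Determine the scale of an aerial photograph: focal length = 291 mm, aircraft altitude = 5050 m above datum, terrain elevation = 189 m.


scale = f / (H - h) = 291 mm / 4861 m = 291 / 4861000 = 1:16704

1:16704


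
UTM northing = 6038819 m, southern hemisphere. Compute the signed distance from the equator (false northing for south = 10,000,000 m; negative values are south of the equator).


For southern: actual = 6038819 - 10000000 = -3961181 m

-3961181 m


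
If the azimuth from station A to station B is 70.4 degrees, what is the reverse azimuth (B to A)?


back azimuth = (70.4 + 180) mod 360 = 250.4 degrees

250.4 degrees


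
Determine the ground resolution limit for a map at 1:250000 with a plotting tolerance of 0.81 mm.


ground = 0.81 mm * 250000 / 1000 = 202.5 m

202.5 m


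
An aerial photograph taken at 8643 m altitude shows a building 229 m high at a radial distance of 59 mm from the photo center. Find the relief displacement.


d = h * r / H = 229 * 59 / 8643 = 1.56 mm

1.56 mm


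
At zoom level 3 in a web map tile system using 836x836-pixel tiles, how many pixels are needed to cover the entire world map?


tiles per axis = 2^3 = 8
total tiles = 8^2 = 64
pixels per axis = 8 * 836 = 6688
total pixels = 6688^2 = 44729344

44729344 pixels
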